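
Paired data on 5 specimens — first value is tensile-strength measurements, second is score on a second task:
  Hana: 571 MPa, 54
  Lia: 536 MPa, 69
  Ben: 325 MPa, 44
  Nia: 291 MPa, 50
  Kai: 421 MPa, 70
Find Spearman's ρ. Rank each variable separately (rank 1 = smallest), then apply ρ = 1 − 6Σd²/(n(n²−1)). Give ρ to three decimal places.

Ranks of variable 1: 5, 4, 2, 1, 3
Ranks of variable 2: 3, 4, 1, 2, 5
d = r₁ − r₂: 2, 0, 1, -1, -2
d²: 4, 0, 1, 1, 4; Σd² = 10
ρ = 1 − 6·10/(5·24) = 1 − 60/120 = 0.500

0.500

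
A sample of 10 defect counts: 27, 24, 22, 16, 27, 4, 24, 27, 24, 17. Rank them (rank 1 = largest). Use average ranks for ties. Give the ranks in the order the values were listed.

2, 5, 7, 9, 2, 10, 5, 2, 5, 8

Sorted (descending): 27, 27, 27, 24, 24, 24, 22, 17, 16, 4
The 3 values of 27 occupy positions 1–3 → average rank 2.
The 3 values of 24 occupy positions 4–6 → average rank 5.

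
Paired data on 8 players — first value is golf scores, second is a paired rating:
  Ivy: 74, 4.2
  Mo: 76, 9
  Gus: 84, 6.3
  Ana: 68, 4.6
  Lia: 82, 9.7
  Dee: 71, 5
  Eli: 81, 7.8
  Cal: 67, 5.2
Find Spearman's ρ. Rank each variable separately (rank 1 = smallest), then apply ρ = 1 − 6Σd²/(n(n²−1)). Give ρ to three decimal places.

0.619

Ranks of variable 1: 4, 5, 8, 2, 7, 3, 6, 1
Ranks of variable 2: 1, 7, 5, 2, 8, 3, 6, 4
d = r₁ − r₂: 3, -2, 3, 0, -1, 0, 0, -3
d²: 9, 4, 9, 0, 1, 0, 0, 9; Σd² = 32
ρ = 1 − 6·32/(8·63) = 1 − 192/504 = 0.619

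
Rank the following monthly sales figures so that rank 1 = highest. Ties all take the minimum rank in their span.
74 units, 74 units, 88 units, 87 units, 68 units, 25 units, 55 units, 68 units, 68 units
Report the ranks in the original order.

Sorted (descending): 88, 87, 74, 74, 68, 68, 68, 55, 25
The 2 values of 74 occupy positions 3–4 → each gets rank 3.
The 3 values of 68 occupy positions 5–7 → each gets rank 5.

3, 3, 1, 2, 5, 9, 8, 5, 5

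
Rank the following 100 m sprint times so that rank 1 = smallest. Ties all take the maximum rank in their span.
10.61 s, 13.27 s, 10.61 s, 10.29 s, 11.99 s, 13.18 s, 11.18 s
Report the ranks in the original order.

3, 7, 3, 1, 5, 6, 4

Sorted (ascending): 10.29, 10.61, 10.61, 11.18, 11.99, 13.18, 13.27
The 2 values of 10.61 occupy positions 2–3 → each gets rank 3.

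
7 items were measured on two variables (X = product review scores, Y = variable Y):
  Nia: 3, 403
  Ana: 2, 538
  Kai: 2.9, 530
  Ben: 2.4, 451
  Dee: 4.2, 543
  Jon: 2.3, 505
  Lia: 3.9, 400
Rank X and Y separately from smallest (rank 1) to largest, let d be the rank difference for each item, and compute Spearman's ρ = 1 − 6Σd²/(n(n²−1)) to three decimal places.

-0.143

Ranks of variable 1: 5, 1, 4, 3, 7, 2, 6
Ranks of variable 2: 2, 6, 5, 3, 7, 4, 1
d = r₁ − r₂: 3, -5, -1, 0, 0, -2, 5
d²: 9, 25, 1, 0, 0, 4, 25; Σd² = 64
ρ = 1 − 6·64/(7·48) = 1 − 384/336 = -0.143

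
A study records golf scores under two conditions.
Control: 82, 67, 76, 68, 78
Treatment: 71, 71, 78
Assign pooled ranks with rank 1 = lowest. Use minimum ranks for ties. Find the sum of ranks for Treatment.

12

Sorted (ascending): 67, 68, 71, 71, 76, 78, 78, 82
The 2 values of 71 occupy positions 3–4 → each gets rank 3.
The 2 values of 78 occupy positions 6–7 → each gets rank 6.
Treatment values → pooled ranks: 71→3, 71→3, 78→6
Rank sum = 3 + 3 + 6 = 12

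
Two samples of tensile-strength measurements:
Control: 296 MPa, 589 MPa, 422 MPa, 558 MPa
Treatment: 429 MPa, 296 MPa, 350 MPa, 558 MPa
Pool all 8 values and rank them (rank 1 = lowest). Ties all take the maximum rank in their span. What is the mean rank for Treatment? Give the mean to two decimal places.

4.25

Sorted (ascending): 296, 296, 350, 422, 429, 558, 558, 589
The 2 values of 296 occupy positions 1–2 → each gets rank 2.
The 2 values of 558 occupy positions 6–7 → each gets rank 7.
Treatment values → pooled ranks: 429→5, 296→2, 350→3, 558→7
Mean rank = (5 + 2 + 3 + 7) / 4 = 4.25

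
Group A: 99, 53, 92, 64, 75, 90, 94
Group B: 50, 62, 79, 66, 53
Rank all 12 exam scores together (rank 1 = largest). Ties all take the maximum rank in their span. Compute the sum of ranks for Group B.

44

Sorted (descending): 99, 94, 92, 90, 79, 75, 66, 64, 62, 53, 53, 50
The 2 values of 53 occupy positions 10–11 → each gets rank 11.
Group B values → pooled ranks: 50→12, 62→9, 79→5, 66→7, 53→11
Rank sum = 12 + 9 + 5 + 7 + 11 = 44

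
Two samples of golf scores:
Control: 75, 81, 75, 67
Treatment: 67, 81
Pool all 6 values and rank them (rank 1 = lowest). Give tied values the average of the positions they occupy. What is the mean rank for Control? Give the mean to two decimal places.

3.50

Sorted (ascending): 67, 67, 75, 75, 81, 81
The 2 values of 67 occupy positions 1–2 → average rank (1+2)/2 = 1.5.
The 2 values of 75 occupy positions 3–4 → average rank (3+4)/2 = 3.5.
The 2 values of 81 occupy positions 5–6 → average rank (5+6)/2 = 5.5.
Control values → pooled ranks: 75→3.5, 81→5.5, 75→3.5, 67→1.5
Mean rank = (3.5 + 5.5 + 3.5 + 1.5) / 4 = 3.50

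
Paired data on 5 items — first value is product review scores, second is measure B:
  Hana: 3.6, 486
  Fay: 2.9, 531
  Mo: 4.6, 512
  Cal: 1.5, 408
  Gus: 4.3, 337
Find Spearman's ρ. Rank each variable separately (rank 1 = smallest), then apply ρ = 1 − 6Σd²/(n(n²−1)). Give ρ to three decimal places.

Ranks of variable 1: 3, 2, 5, 1, 4
Ranks of variable 2: 3, 5, 4, 2, 1
d = r₁ − r₂: 0, -3, 1, -1, 3
d²: 0, 9, 1, 1, 9; Σd² = 20
ρ = 1 − 6·20/(5·24) = 1 − 120/120 = 0.000

0.000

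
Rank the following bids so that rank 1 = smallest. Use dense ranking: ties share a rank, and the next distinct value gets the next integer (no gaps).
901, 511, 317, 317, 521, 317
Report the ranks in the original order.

Sorted (ascending): 317, 317, 317, 511, 521, 901
The 3 values of 317 share dense rank 1.
Remaining distinct values take the next consecutive integers.

4, 2, 1, 1, 3, 1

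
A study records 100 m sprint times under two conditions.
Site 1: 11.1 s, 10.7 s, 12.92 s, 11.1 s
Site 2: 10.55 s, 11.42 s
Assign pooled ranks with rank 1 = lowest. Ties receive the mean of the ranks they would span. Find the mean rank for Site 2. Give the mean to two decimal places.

Sorted (ascending): 10.55, 10.7, 11.1, 11.1, 11.42, 12.92
The 2 values of 11.1 occupy positions 3–4 → average rank (3+4)/2 = 3.5.
Site 2 values → pooled ranks: 10.55→1, 11.42→5
Mean rank = (1 + 5) / 2 = 3.00

3.00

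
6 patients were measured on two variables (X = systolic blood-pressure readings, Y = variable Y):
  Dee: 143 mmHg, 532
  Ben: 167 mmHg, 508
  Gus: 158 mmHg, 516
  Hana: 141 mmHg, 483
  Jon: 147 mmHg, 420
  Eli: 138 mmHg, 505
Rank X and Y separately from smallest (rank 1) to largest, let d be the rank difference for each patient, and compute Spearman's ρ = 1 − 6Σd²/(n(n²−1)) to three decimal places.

Ranks of variable 1: 3, 6, 5, 2, 4, 1
Ranks of variable 2: 6, 4, 5, 2, 1, 3
d = r₁ − r₂: -3, 2, 0, 0, 3, -2
d²: 9, 4, 0, 0, 9, 4; Σd² = 26
ρ = 1 − 6·26/(6·35) = 1 − 156/210 = 0.257

0.257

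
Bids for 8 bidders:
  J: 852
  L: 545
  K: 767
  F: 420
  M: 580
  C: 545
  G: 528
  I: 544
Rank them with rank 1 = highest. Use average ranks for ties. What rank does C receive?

4.5

Sorted (descending): 852, 767, 580, 545, 545, 544, 528, 420
The 2 values of 545 occupy positions 4–5 → average rank (4+5)/2 = 4.5.
C has value 545 → rank 4.5.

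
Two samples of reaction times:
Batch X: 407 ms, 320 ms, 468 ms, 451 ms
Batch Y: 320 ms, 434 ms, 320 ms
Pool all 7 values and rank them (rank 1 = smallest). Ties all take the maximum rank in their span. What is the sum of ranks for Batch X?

20

Sorted (ascending): 320, 320, 320, 407, 434, 451, 468
The 3 values of 320 occupy positions 1–3 → each gets rank 3.
Batch X values → pooled ranks: 407→4, 320→3, 468→7, 451→6
Rank sum = 4 + 3 + 7 + 6 = 20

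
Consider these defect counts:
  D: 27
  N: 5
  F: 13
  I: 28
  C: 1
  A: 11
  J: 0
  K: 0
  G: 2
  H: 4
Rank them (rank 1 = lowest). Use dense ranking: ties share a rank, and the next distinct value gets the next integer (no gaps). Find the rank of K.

Sorted (ascending): 0, 0, 1, 2, 4, 5, 11, 13, 27, 28
The 2 values of 0 share dense rank 1.
Remaining distinct values take the next consecutive integers.
K has value 0 → rank 1.

1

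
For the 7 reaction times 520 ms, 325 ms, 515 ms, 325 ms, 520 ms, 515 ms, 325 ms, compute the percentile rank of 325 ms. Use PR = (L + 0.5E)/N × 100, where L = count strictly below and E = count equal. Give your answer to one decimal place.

N = 7.
Strictly below 325: 0. Equal to 325: 3.
PR = (0 + 0.5·3)/7 × 100 = 21.4

21.4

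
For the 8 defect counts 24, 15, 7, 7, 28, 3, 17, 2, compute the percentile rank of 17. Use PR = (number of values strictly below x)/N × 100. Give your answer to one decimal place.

N = 8.
Strictly below 17: 5. Equal to 17: 1.
PR = 5/8 × 100 = 62.5

62.5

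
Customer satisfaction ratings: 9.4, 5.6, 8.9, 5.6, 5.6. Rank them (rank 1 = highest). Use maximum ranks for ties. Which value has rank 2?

Sorted (descending): 9.4, 8.9, 5.6, 5.6, 5.6
The 3 values of 5.6 occupy positions 3–5 → each gets rank 5.
Rank 2 → value 8.9.

8.9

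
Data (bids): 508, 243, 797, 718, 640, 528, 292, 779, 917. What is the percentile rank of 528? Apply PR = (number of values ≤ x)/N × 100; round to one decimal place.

N = 9.
Strictly below 528: 3. Equal to 528: 1.
PR = 4/9 × 100 = 44.4

44.4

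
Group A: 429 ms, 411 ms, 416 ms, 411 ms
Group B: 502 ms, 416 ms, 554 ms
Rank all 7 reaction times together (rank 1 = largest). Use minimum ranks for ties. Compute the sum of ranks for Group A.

Sorted (descending): 554, 502, 429, 416, 416, 411, 411
The 2 values of 416 occupy positions 4–5 → each gets rank 4.
The 2 values of 411 occupy positions 6–7 → each gets rank 6.
Group A values → pooled ranks: 429→3, 411→6, 416→4, 411→6
Rank sum = 3 + 6 + 4 + 6 = 19

19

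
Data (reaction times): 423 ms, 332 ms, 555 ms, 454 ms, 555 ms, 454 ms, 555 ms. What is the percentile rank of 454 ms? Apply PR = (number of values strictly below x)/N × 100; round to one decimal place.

28.6

N = 7.
Strictly below 454: 2. Equal to 454: 2.
PR = 2/7 × 100 = 28.6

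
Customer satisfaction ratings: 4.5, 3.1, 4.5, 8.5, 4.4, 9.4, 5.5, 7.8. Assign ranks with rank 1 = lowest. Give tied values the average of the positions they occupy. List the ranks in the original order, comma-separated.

Sorted (ascending): 3.1, 4.4, 4.5, 4.5, 5.5, 7.8, 8.5, 9.4
The 2 values of 4.5 occupy positions 3–4 → average rank (3+4)/2 = 3.5.

3.5, 1, 3.5, 7, 2, 8, 5, 6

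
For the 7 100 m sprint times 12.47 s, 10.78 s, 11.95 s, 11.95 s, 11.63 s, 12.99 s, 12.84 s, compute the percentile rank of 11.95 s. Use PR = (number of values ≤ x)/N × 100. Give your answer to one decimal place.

57.1

N = 7.
Strictly below 11.95: 2. Equal to 11.95: 2.
PR = 4/7 × 100 = 57.1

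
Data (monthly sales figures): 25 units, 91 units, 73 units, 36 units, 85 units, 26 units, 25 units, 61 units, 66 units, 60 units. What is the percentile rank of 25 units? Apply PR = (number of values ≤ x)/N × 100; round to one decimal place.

20.0

N = 10.
Strictly below 25: 0. Equal to 25: 2.
PR = 2/10 × 100 = 20.0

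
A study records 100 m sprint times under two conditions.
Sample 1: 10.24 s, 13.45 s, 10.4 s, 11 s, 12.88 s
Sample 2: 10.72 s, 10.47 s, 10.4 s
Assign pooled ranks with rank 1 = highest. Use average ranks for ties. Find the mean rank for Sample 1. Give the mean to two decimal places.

Sorted (descending): 13.45, 12.88, 11, 10.72, 10.47, 10.4, 10.4, 10.24
The 2 values of 10.4 occupy positions 6–7 → average rank (6+7)/2 = 6.5.
Sample 1 values → pooled ranks: 10.24→8, 13.45→1, 10.4→6.5, 11→3, 12.88→2
Mean rank = (8 + 1 + 6.5 + 3 + 2) / 5 = 4.10

4.10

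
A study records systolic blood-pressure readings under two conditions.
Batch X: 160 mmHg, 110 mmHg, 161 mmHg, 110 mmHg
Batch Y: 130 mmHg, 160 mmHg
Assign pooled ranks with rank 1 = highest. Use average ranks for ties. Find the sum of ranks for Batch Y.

Sorted (descending): 161, 160, 160, 130, 110, 110
The 2 values of 160 occupy positions 2–3 → average rank (2+3)/2 = 2.5.
The 2 values of 110 occupy positions 5–6 → average rank (5+6)/2 = 5.5.
Batch Y values → pooled ranks: 130→4, 160→2.5
Rank sum = 4 + 2.5 = 6.5

6.5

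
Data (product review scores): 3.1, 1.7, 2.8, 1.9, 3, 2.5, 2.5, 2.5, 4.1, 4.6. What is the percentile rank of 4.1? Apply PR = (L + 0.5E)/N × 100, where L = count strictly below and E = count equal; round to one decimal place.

N = 10.
Strictly below 4.1: 8. Equal to 4.1: 1.
PR = (8 + 0.5·1)/10 × 100 = 85.0

85.0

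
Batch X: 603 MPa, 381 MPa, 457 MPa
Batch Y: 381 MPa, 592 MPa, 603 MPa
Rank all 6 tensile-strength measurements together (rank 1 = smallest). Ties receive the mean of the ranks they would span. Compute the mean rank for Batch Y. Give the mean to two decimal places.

3.67

Sorted (ascending): 381, 381, 457, 592, 603, 603
The 2 values of 381 occupy positions 1–2 → average rank (1+2)/2 = 1.5.
The 2 values of 603 occupy positions 5–6 → average rank (5+6)/2 = 5.5.
Batch Y values → pooled ranks: 381→1.5, 592→4, 603→5.5
Mean rank = (1.5 + 4 + 5.5) / 3 = 3.67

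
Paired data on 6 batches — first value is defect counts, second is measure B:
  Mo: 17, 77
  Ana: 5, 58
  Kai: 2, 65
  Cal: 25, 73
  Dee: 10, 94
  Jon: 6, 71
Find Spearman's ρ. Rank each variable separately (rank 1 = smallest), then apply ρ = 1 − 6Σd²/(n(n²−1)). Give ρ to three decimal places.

Ranks of variable 1: 5, 2, 1, 6, 4, 3
Ranks of variable 2: 5, 1, 2, 4, 6, 3
d = r₁ − r₂: 0, 1, -1, 2, -2, 0
d²: 0, 1, 1, 4, 4, 0; Σd² = 10
ρ = 1 − 6·10/(6·35) = 1 − 60/210 = 0.714

0.714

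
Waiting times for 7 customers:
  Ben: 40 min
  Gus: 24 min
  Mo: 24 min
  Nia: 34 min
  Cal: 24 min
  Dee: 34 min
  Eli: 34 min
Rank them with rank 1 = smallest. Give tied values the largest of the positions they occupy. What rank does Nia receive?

6

Sorted (ascending): 24, 24, 24, 34, 34, 34, 40
The 3 values of 24 occupy positions 1–3 → each gets rank 3.
The 3 values of 34 occupy positions 4–6 → each gets rank 6.
Nia has value 34 min → rank 6.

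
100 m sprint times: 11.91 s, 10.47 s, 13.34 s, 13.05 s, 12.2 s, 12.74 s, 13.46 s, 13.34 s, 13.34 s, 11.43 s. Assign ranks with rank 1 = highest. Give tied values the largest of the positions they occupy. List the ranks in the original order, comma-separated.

Sorted (descending): 13.46, 13.34, 13.34, 13.34, 13.05, 12.74, 12.2, 11.91, 11.43, 10.47
The 3 values of 13.34 occupy positions 2–4 → each gets rank 4.

8, 10, 4, 5, 7, 6, 1, 4, 4, 9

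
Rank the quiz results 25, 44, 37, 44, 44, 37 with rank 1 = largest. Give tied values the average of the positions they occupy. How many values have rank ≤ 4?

Sorted (descending): 44, 44, 44, 37, 37, 25
The 3 values of 44 occupy positions 1–3 → average rank 2.
The 2 values of 37 occupy positions 4–5 → average rank (4+5)/2 = 4.5.
Ranks ≤ 4: {2, 2, 2} → 3 values.

3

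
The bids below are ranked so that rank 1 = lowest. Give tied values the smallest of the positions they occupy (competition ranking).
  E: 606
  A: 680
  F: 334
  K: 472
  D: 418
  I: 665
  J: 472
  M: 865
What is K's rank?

Sorted (ascending): 334, 418, 472, 472, 606, 665, 680, 865
The 2 values of 472 occupy positions 3–4 → each gets rank 3.
K has value 472 → rank 3.

3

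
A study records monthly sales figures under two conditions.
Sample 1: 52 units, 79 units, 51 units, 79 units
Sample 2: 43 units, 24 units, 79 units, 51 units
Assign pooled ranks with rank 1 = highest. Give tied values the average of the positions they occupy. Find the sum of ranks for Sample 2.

Sorted (descending): 79, 79, 79, 52, 51, 51, 43, 24
The 3 values of 79 occupy positions 1–3 → average rank 2.
The 2 values of 51 occupy positions 5–6 → average rank (5+6)/2 = 5.5.
Sample 2 values → pooled ranks: 43→7, 24→8, 79→2, 51→5.5
Rank sum = 7 + 8 + 2 + 5.5 = 22.5

22.5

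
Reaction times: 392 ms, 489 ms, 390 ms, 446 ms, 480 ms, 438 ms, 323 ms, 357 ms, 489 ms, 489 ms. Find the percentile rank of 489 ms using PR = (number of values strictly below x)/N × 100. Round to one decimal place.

N = 10.
Strictly below 489: 7. Equal to 489: 3.
PR = 7/10 × 100 = 70.0

70.0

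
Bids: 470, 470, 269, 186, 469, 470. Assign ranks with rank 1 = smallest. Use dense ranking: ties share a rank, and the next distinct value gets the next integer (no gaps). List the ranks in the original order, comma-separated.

Sorted (ascending): 186, 269, 469, 470, 470, 470
The 3 values of 470 share dense rank 4.
Remaining distinct values take the next consecutive integers.

4, 4, 2, 1, 3, 4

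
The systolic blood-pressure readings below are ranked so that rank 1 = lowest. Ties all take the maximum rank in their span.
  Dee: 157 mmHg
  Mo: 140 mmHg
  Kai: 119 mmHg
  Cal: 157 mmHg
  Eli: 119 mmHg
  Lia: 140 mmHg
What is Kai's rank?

Sorted (ascending): 119, 119, 140, 140, 157, 157
The 2 values of 119 occupy positions 1–2 → each gets rank 2.
The 2 values of 140 occupy positions 3–4 → each gets rank 4.
The 2 values of 157 occupy positions 5–6 → each gets rank 6.
Kai has value 119 mmHg → rank 2.

2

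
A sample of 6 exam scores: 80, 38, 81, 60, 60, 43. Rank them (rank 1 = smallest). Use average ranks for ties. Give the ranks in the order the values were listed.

5, 1, 6, 3.5, 3.5, 2

Sorted (ascending): 38, 43, 60, 60, 80, 81
The 2 values of 60 occupy positions 3–4 → average rank (3+4)/2 = 3.5.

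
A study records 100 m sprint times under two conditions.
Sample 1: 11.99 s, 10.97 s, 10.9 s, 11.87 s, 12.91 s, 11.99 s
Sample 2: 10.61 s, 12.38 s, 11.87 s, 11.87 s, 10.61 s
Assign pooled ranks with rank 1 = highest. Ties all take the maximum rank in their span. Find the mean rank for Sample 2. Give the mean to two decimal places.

Sorted (descending): 12.91, 12.38, 11.99, 11.99, 11.87, 11.87, 11.87, 10.97, 10.9, 10.61, 10.61
The 2 values of 11.99 occupy positions 3–4 → each gets rank 4.
The 3 values of 11.87 occupy positions 5–7 → each gets rank 7.
The 2 values of 10.61 occupy positions 10–11 → each gets rank 11.
Sample 2 values → pooled ranks: 10.61→11, 12.38→2, 11.87→7, 11.87→7, 10.61→11
Mean rank = (11 + 2 + 7 + 7 + 11) / 5 = 7.60

7.60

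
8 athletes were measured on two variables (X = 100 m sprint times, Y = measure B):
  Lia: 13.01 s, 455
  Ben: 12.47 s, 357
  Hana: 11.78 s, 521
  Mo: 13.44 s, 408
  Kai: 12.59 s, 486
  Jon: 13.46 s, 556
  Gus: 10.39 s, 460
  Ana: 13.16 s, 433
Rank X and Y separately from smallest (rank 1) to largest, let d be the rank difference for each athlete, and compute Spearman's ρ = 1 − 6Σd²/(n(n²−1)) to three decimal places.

0.000

Ranks of variable 1: 5, 3, 2, 7, 4, 8, 1, 6
Ranks of variable 2: 4, 1, 7, 2, 6, 8, 5, 3
d = r₁ − r₂: 1, 2, -5, 5, -2, 0, -4, 3
d²: 1, 4, 25, 25, 4, 0, 16, 9; Σd² = 84
ρ = 1 − 6·84/(8·63) = 1 − 504/504 = 0.000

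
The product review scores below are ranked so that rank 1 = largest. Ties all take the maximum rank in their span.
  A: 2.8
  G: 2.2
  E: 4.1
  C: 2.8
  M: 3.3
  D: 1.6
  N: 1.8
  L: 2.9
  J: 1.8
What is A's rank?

5

Sorted (descending): 4.1, 3.3, 2.9, 2.8, 2.8, 2.2, 1.8, 1.8, 1.6
The 2 values of 2.8 occupy positions 4–5 → each gets rank 5.
The 2 values of 1.8 occupy positions 7–8 → each gets rank 8.
A has value 2.8 → rank 5.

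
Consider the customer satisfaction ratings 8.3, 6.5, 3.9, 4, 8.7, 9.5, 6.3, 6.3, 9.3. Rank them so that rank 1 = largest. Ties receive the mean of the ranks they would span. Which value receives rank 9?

Sorted (descending): 9.5, 9.3, 8.7, 8.3, 6.5, 6.3, 6.3, 4, 3.9
The 2 values of 6.3 occupy positions 6–7 → average rank (6+7)/2 = 6.5.
Rank 9 → value 3.9.

3.9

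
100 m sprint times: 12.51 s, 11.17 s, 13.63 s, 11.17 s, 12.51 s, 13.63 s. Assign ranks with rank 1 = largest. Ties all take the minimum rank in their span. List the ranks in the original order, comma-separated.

3, 5, 1, 5, 3, 1

Sorted (descending): 13.63, 13.63, 12.51, 12.51, 11.17, 11.17
The 2 values of 13.63 occupy positions 1–2 → each gets rank 1.
The 2 values of 12.51 occupy positions 3–4 → each gets rank 3.
The 2 values of 11.17 occupy positions 5–6 → each gets rank 5.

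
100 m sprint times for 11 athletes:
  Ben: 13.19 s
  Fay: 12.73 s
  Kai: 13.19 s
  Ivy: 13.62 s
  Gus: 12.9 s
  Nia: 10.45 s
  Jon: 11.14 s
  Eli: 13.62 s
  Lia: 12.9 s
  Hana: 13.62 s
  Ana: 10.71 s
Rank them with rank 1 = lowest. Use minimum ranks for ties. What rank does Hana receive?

9

Sorted (ascending): 10.45, 10.71, 11.14, 12.73, 12.9, 12.9, 13.19, 13.19, 13.62, 13.62, 13.62
The 2 values of 12.9 occupy positions 5–6 → each gets rank 5.
The 2 values of 13.19 occupy positions 7–8 → each gets rank 7.
The 3 values of 13.62 occupy positions 9–11 → each gets rank 9.
Hana has value 13.62 s → rank 9.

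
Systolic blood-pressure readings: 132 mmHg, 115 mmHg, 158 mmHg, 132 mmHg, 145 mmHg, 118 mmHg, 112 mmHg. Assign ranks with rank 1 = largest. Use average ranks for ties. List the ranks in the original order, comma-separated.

Sorted (descending): 158, 145, 132, 132, 118, 115, 112
The 2 values of 132 occupy positions 3–4 → average rank (3+4)/2 = 3.5.

3.5, 6, 1, 3.5, 2, 5, 7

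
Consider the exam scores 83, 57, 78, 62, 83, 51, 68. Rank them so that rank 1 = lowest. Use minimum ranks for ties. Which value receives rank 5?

Sorted (ascending): 51, 57, 62, 68, 78, 83, 83
The 2 values of 83 occupy positions 6–7 → each gets rank 6.
Rank 5 → value 78.

78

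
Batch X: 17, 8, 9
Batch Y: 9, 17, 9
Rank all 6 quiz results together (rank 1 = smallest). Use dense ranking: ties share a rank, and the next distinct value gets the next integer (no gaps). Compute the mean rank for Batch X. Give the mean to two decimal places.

2.00

Sorted (ascending): 8, 9, 9, 9, 17, 17
The 3 values of 9 share dense rank 2.
The 2 values of 17 share dense rank 3.
Remaining distinct values take the next consecutive integers.
Batch X values → pooled ranks: 17→3, 8→1, 9→2
Mean rank = (3 + 1 + 2) / 3 = 2.00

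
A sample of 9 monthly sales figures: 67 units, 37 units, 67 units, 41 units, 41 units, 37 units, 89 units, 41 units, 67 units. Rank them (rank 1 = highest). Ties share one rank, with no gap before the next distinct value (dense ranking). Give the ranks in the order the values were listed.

2, 4, 2, 3, 3, 4, 1, 3, 2

Sorted (descending): 89, 67, 67, 67, 41, 41, 41, 37, 37
The 3 values of 67 share dense rank 2.
The 3 values of 41 share dense rank 3.
The 2 values of 37 share dense rank 4.
Remaining distinct values take the next consecutive integers.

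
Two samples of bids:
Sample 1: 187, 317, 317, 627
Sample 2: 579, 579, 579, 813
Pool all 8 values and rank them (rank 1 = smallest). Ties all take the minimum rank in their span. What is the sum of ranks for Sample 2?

20

Sorted (ascending): 187, 317, 317, 579, 579, 579, 627, 813
The 2 values of 317 occupy positions 2–3 → each gets rank 2.
The 3 values of 579 occupy positions 4–6 → each gets rank 4.
Sample 2 values → pooled ranks: 579→4, 579→4, 579→4, 813→8
Rank sum = 4 + 4 + 4 + 8 = 20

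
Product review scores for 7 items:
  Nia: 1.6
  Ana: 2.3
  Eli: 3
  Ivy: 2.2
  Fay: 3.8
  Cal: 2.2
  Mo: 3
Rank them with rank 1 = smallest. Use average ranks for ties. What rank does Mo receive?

5.5

Sorted (ascending): 1.6, 2.2, 2.2, 2.3, 3, 3, 3.8
The 2 values of 2.2 occupy positions 2–3 → average rank (2+3)/2 = 2.5.
The 2 values of 3 occupy positions 5–6 → average rank (5+6)/2 = 5.5.
Mo has value 3 → rank 5.5.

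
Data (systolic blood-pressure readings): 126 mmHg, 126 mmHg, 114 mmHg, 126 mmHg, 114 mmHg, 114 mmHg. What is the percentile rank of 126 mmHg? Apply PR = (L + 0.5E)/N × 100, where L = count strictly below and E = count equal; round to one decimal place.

N = 6.
Strictly below 126: 3. Equal to 126: 3.
PR = (3 + 0.5·3)/6 × 100 = 75.0

75.0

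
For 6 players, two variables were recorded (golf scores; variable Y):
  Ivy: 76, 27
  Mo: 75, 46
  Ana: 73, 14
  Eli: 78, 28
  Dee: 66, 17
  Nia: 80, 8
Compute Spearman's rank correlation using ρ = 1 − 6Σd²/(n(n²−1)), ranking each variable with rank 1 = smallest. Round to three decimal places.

-0.086

Ranks of variable 1: 4, 3, 2, 5, 1, 6
Ranks of variable 2: 4, 6, 2, 5, 3, 1
d = r₁ − r₂: 0, -3, 0, 0, -2, 5
d²: 0, 9, 0, 0, 4, 25; Σd² = 38
ρ = 1 − 6·38/(6·35) = 1 − 228/210 = -0.086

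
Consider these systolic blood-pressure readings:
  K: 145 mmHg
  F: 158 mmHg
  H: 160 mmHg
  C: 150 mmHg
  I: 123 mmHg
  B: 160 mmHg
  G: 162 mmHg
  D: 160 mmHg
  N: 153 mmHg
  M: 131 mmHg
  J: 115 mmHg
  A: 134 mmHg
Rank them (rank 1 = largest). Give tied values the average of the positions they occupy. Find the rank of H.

3

Sorted (descending): 162, 160, 160, 160, 158, 153, 150, 145, 134, 131, 123, 115
The 3 values of 160 occupy positions 2–4 → average rank 3.
H has value 160 mmHg → rank 3.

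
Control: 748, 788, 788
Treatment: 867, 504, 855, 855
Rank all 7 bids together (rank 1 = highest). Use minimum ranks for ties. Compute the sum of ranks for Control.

14

Sorted (descending): 867, 855, 855, 788, 788, 748, 504
The 2 values of 855 occupy positions 2–3 → each gets rank 2.
The 2 values of 788 occupy positions 4–5 → each gets rank 4.
Control values → pooled ranks: 748→6, 788→4, 788→4
Rank sum = 6 + 4 + 4 = 14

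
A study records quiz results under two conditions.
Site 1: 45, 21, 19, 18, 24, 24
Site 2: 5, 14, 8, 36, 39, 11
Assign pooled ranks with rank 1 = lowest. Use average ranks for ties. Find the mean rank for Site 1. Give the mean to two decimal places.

Sorted (ascending): 5, 8, 11, 14, 18, 19, 21, 24, 24, 36, 39, 45
The 2 values of 24 occupy positions 8–9 → average rank (8+9)/2 = 8.5.
Site 1 values → pooled ranks: 45→12, 21→7, 19→6, 18→5, 24→8.5, 24→8.5
Mean rank = (12 + 7 + 6 + 5 + 8.5 + 8.5) / 6 = 7.83

7.83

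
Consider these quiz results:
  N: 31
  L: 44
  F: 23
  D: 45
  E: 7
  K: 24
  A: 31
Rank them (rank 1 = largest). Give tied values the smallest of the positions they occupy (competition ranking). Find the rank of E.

Sorted (descending): 45, 44, 31, 31, 24, 23, 7
The 2 values of 31 occupy positions 3–4 → each gets rank 3.
E has value 7 → rank 7.

7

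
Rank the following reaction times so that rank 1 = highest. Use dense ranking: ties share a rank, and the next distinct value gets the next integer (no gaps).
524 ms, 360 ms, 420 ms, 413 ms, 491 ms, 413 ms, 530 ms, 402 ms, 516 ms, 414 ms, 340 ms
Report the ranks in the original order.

Sorted (descending): 530, 524, 516, 491, 420, 414, 413, 413, 402, 360, 340
The 2 values of 413 share dense rank 7.
Remaining distinct values take the next consecutive integers.

2, 9, 5, 7, 4, 7, 1, 8, 3, 6, 10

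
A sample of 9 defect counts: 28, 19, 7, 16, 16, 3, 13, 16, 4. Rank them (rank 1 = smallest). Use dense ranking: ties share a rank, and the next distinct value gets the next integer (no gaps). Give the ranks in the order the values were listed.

7, 6, 3, 5, 5, 1, 4, 5, 2

Sorted (ascending): 3, 4, 7, 13, 16, 16, 16, 19, 28
The 3 values of 16 share dense rank 5.
Remaining distinct values take the next consecutive integers.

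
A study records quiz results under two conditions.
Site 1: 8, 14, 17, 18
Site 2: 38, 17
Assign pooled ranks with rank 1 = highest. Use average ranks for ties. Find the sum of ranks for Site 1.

16.5

Sorted (descending): 38, 18, 17, 17, 14, 8
The 2 values of 17 occupy positions 3–4 → average rank (3+4)/2 = 3.5.
Site 1 values → pooled ranks: 8→6, 14→5, 17→3.5, 18→2
Rank sum = 6 + 5 + 3.5 + 2 = 16.5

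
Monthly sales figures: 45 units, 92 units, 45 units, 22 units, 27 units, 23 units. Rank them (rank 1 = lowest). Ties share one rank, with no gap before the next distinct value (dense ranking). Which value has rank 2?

23

Sorted (ascending): 22, 23, 27, 45, 45, 92
The 2 values of 45 share dense rank 4.
Remaining distinct values take the next consecutive integers.
Rank 2 → value 23.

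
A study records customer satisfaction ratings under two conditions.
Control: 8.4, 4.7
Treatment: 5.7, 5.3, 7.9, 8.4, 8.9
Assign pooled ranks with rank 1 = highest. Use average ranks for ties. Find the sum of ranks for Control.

9.5

Sorted (descending): 8.9, 8.4, 8.4, 7.9, 5.7, 5.3, 4.7
The 2 values of 8.4 occupy positions 2–3 → average rank (2+3)/2 = 2.5.
Control values → pooled ranks: 8.4→2.5, 4.7→7
Rank sum = 2.5 + 7 = 9.5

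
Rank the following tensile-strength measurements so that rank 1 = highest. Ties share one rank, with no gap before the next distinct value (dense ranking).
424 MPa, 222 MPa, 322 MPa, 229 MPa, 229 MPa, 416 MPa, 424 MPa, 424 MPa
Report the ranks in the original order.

Sorted (descending): 424, 424, 424, 416, 322, 229, 229, 222
The 3 values of 424 share dense rank 1.
The 2 values of 229 share dense rank 4.
Remaining distinct values take the next consecutive integers.

1, 5, 3, 4, 4, 2, 1, 1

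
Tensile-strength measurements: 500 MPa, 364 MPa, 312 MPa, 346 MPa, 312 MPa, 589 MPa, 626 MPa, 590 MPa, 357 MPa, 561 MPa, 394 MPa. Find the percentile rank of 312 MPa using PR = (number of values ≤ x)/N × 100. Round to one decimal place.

N = 11.
Strictly below 312: 0. Equal to 312: 2.
PR = 2/11 × 100 = 18.2

18.2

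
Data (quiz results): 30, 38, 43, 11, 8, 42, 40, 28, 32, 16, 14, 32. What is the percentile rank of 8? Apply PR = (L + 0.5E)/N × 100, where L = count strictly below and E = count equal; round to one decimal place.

4.2

N = 12.
Strictly below 8: 0. Equal to 8: 1.
PR = (0 + 0.5·1)/12 × 100 = 4.2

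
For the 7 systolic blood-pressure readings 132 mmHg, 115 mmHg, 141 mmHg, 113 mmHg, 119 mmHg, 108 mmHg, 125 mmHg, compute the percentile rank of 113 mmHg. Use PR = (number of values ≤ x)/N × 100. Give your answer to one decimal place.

28.6

N = 7.
Strictly below 113: 1. Equal to 113: 1.
PR = 2/7 × 100 = 28.6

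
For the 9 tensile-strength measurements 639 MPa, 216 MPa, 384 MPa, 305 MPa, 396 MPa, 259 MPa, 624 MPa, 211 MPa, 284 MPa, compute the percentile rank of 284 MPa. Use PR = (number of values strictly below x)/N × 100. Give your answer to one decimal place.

N = 9.
Strictly below 284: 3. Equal to 284: 1.
PR = 3/9 × 100 = 33.3

33.3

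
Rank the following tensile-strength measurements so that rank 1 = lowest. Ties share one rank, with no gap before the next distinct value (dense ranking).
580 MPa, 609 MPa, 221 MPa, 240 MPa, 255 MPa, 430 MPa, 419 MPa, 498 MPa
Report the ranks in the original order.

7, 8, 1, 2, 3, 5, 4, 6

Sorted (ascending): 221, 240, 255, 419, 430, 498, 580, 609
No ties — each value takes its position as its rank.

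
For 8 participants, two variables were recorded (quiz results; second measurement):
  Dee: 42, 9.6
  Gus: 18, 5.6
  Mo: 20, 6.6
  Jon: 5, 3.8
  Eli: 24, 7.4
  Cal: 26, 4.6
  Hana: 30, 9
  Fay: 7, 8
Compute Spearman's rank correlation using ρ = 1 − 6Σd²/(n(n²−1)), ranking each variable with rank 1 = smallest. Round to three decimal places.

0.619

Ranks of variable 1: 8, 3, 4, 1, 5, 6, 7, 2
Ranks of variable 2: 8, 3, 4, 1, 5, 2, 7, 6
d = r₁ − r₂: 0, 0, 0, 0, 0, 4, 0, -4
d²: 0, 0, 0, 0, 0, 16, 0, 16; Σd² = 32
ρ = 1 − 6·32/(8·63) = 1 − 192/504 = 0.619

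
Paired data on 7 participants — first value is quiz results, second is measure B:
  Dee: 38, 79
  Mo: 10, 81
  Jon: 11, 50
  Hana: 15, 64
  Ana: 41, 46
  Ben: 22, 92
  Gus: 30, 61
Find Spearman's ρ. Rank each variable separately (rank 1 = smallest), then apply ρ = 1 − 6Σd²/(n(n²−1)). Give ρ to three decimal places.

-0.357

Ranks of variable 1: 6, 1, 2, 3, 7, 4, 5
Ranks of variable 2: 5, 6, 2, 4, 1, 7, 3
d = r₁ − r₂: 1, -5, 0, -1, 6, -3, 2
d²: 1, 25, 0, 1, 36, 9, 4; Σd² = 76
ρ = 1 − 6·76/(7·48) = 1 − 456/336 = -0.357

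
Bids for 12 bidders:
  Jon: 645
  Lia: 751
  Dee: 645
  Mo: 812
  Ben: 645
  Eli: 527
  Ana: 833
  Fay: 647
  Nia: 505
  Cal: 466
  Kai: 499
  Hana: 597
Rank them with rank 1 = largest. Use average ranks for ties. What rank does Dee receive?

Sorted (descending): 833, 812, 751, 647, 645, 645, 645, 597, 527, 505, 499, 466
The 3 values of 645 occupy positions 5–7 → average rank 6.
Dee has value 645 → rank 6.

6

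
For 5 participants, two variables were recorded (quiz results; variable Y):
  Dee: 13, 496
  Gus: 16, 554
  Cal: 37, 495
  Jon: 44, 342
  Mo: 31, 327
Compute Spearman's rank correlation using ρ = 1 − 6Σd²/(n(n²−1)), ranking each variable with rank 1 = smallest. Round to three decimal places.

Ranks of variable 1: 1, 2, 4, 5, 3
Ranks of variable 2: 4, 5, 3, 2, 1
d = r₁ − r₂: -3, -3, 1, 3, 2
d²: 9, 9, 1, 9, 4; Σd² = 32
ρ = 1 − 6·32/(5·24) = 1 − 192/120 = -0.600

-0.600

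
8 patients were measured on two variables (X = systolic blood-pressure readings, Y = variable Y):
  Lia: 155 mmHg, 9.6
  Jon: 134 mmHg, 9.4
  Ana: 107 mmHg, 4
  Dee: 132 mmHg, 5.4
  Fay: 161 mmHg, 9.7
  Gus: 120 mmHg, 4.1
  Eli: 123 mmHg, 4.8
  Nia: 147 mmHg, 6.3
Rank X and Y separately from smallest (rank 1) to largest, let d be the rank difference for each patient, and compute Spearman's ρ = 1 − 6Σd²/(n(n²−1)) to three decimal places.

Ranks of variable 1: 7, 5, 1, 4, 8, 2, 3, 6
Ranks of variable 2: 7, 6, 1, 4, 8, 2, 3, 5
d = r₁ − r₂: 0, -1, 0, 0, 0, 0, 0, 1
d²: 0, 1, 0, 0, 0, 0, 0, 1; Σd² = 2
ρ = 1 − 6·2/(8·63) = 1 − 12/504 = 0.976

0.976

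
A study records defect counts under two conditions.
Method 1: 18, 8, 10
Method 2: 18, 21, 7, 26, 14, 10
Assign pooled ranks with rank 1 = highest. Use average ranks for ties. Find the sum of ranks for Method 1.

Sorted (descending): 26, 21, 18, 18, 14, 10, 10, 8, 7
The 2 values of 18 occupy positions 3–4 → average rank (3+4)/2 = 3.5.
The 2 values of 10 occupy positions 6–7 → average rank (6+7)/2 = 6.5.
Method 1 values → pooled ranks: 18→3.5, 8→8, 10→6.5
Rank sum = 3.5 + 8 + 6.5 = 18

18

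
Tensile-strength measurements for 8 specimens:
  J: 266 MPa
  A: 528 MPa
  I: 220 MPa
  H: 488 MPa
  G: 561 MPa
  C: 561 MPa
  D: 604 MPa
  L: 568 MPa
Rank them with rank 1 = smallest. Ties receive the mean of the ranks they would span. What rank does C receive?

Sorted (ascending): 220, 266, 488, 528, 561, 561, 568, 604
The 2 values of 561 occupy positions 5–6 → average rank (5+6)/2 = 5.5.
C has value 561 MPa → rank 5.5.

5.5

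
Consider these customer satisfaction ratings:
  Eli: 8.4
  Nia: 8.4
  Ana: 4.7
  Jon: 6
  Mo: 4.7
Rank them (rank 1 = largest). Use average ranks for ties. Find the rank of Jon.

3

Sorted (descending): 8.4, 8.4, 6, 4.7, 4.7
The 2 values of 8.4 occupy positions 1–2 → average rank (1+2)/2 = 1.5.
The 2 values of 4.7 occupy positions 4–5 → average rank (4+5)/2 = 4.5.
Jon has value 6 → rank 3.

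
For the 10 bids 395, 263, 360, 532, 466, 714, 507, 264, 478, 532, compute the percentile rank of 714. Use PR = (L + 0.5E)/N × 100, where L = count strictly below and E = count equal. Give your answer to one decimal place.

N = 10.
Strictly below 714: 9. Equal to 714: 1.
PR = (9 + 0.5·1)/10 × 100 = 95.0

95.0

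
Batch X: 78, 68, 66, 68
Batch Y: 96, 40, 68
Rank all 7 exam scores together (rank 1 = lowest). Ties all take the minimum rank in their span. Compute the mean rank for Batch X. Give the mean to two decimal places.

3.50

Sorted (ascending): 40, 66, 68, 68, 68, 78, 96
The 3 values of 68 occupy positions 3–5 → each gets rank 3.
Batch X values → pooled ranks: 78→6, 68→3, 66→2, 68→3
Mean rank = (6 + 3 + 2 + 3) / 4 = 3.50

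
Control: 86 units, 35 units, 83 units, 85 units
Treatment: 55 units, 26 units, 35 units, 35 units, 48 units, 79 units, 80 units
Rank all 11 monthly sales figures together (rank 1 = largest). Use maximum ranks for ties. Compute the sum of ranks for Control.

Sorted (descending): 86, 85, 83, 80, 79, 55, 48, 35, 35, 35, 26
The 3 values of 35 occupy positions 8–10 → each gets rank 10.
Control values → pooled ranks: 86→1, 35→10, 83→3, 85→2
Rank sum = 1 + 10 + 3 + 2 = 16

16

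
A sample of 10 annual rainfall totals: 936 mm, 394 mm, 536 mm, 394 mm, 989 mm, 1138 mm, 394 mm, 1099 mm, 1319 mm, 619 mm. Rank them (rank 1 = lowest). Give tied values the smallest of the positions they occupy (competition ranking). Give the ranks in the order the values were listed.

Sorted (ascending): 394, 394, 394, 536, 619, 936, 989, 1099, 1138, 1319
The 3 values of 394 occupy positions 1–3 → each gets rank 1.

6, 1, 4, 1, 7, 9, 1, 8, 10, 5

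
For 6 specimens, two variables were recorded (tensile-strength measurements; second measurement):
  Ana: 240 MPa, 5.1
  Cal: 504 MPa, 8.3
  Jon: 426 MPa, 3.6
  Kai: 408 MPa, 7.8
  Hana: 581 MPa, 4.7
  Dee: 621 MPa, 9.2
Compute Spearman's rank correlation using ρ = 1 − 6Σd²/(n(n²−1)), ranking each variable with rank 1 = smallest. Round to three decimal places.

0.371

Ranks of variable 1: 1, 4, 3, 2, 5, 6
Ranks of variable 2: 3, 5, 1, 4, 2, 6
d = r₁ − r₂: -2, -1, 2, -2, 3, 0
d²: 4, 1, 4, 4, 9, 0; Σd² = 22
ρ = 1 − 6·22/(6·35) = 1 − 132/210 = 0.371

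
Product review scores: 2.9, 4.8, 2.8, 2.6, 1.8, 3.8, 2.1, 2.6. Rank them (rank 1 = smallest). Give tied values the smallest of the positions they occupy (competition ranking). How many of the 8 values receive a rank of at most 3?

Sorted (ascending): 1.8, 2.1, 2.6, 2.6, 2.8, 2.9, 3.8, 4.8
The 2 values of 2.6 occupy positions 3–4 → each gets rank 3.
Ranks ≤ 3: {1, 2, 3, 3} → 4 values.

4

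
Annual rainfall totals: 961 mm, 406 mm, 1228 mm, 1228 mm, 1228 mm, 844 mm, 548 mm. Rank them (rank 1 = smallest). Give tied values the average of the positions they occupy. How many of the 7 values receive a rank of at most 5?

Sorted (ascending): 406, 548, 844, 961, 1228, 1228, 1228
The 3 values of 1228 occupy positions 5–7 → average rank 6.
Ranks ≤ 5: {1, 2, 3, 4} → 4 values.

4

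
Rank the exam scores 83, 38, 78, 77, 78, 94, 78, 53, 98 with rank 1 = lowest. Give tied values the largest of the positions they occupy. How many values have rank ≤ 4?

Sorted (ascending): 38, 53, 77, 78, 78, 78, 83, 94, 98
The 3 values of 78 occupy positions 4–6 → each gets rank 6.
Ranks ≤ 4: {1, 2, 3} → 3 values.

3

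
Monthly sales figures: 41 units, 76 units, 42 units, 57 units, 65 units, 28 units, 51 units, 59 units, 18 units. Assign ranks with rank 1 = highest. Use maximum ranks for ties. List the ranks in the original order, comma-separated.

7, 1, 6, 4, 2, 8, 5, 3, 9

Sorted (descending): 76, 65, 59, 57, 51, 42, 41, 28, 18
No ties — each value takes its position as its rank.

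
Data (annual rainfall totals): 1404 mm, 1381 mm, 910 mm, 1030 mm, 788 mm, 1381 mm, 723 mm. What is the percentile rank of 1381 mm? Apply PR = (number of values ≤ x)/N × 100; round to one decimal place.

N = 7.
Strictly below 1381: 4. Equal to 1381: 2.
PR = 6/7 × 100 = 85.7

85.7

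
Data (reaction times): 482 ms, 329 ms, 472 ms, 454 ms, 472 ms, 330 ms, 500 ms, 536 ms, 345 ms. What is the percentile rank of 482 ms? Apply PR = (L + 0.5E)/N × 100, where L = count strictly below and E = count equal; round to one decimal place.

N = 9.
Strictly below 482: 6. Equal to 482: 1.
PR = (6 + 0.5·1)/9 × 100 = 72.2

72.2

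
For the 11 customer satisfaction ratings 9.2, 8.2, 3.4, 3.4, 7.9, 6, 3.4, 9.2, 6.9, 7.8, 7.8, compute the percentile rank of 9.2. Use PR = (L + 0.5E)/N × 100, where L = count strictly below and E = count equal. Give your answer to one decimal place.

90.9

N = 11.
Strictly below 9.2: 9. Equal to 9.2: 2.
PR = (9 + 0.5·2)/11 × 100 = 90.9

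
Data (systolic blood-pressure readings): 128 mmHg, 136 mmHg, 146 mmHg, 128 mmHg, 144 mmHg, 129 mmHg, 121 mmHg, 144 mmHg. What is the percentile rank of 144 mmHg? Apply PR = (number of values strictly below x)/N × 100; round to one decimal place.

62.5

N = 8.
Strictly below 144: 5. Equal to 144: 2.
PR = 5/8 × 100 = 62.5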